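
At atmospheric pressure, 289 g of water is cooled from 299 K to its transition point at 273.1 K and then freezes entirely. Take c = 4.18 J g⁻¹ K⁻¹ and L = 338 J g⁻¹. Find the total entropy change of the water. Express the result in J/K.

Cooling step: ΔS₁ = m c ln(T_tr/T_i) = 289 × 4.18 × ln(273.1/299) = -109.5 J/K.
Phase change: ΔS₂ = −mL/T_tr = −289 × 338 / 273.1 = -357.7 J/K.
ΔS_total = (-109.5) + (-357.7) = -467 J/K.

ΔS = -467 J/K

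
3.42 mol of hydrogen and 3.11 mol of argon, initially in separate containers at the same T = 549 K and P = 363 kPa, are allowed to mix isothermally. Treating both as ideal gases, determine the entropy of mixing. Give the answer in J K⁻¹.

ΔS_mix = 37.6 J/K

Mole fractions: x_A = 3.42/6.53 = 0.524, x_B = 0.476.
ΔS_mix = −R(n_A ln x_A + n_B ln x_B) = −8.314 × (3.42 ln 0.524 + 3.11 ln 0.476) = 37.6 J/K.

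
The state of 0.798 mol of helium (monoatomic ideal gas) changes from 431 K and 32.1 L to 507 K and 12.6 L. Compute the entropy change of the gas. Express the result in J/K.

Entropy is a state function: ΔS = nC_V ln(T₂/T₁) + nR ln(V₂/V₁), with C_V = 3R/2 = 12.47 J mol⁻¹ K⁻¹ for a monoatomic ideal gas.
ΔS = 0.798 × [12.47 × ln(507/431) + 8.314 × ln(12.6/32.1)] = -4.59 J/K.

ΔS = -4.59 J/K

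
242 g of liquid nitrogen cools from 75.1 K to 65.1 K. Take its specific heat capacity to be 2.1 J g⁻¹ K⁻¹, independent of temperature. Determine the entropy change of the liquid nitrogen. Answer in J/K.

ΔS = -72.6 J/K

ΔS = ∫dQ_rev/T = m c ln(T₂/T₁) = 242 × 2.1 × ln(65.1/75.1) = -72.6 J/K.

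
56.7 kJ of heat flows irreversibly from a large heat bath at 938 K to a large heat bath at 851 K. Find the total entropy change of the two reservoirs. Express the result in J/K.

ΔS_hot = −Q/T_H = −56700/938 = -60.45 J/K and ΔS_cold = +Q/T_C = 56700/851 = 66.63 J/K.
ΔS_total = -60.45 + 66.63 = 6.18 J/K, positive as the second law requires.

ΔS_total = 6.18 J/K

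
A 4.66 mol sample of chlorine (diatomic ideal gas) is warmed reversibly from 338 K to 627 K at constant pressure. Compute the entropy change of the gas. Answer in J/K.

ΔS = 83.8 J/K

At constant pressure, ΔS = nC_p ln(T₂/T₁) with C_p = 7R/2 = 29.1 J mol⁻¹ K⁻¹.
ΔS = 4.66 × 29.1 × ln(627/338) = 83.8 J/K.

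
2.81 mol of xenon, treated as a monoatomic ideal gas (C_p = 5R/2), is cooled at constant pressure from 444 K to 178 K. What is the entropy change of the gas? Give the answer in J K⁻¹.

At constant pressure, ΔS = nC_p ln(T₂/T₁) with C_p = 5R/2 = 20.79 J mol⁻¹ K⁻¹.
ΔS = 2.81 × 20.79 × ln(178/444) = -53.4 J/K.

ΔS = -53.4 J/K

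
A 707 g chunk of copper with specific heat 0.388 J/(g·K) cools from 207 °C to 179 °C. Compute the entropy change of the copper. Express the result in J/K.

In kelvin: T₁ = 480.15 K, T₂ = 452.15 K. ΔS = ∫dQ_rev/T = m c ln(T₂/T₁) = 707 × 0.388 × ln(452.15/480.15) = -16.5 J/K.

ΔS = -16.5 J/K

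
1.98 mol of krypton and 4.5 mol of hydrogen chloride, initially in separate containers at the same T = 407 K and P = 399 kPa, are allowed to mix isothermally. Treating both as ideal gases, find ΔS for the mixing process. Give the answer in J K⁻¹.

Mole fractions: x_A = 1.98/6.48 = 0.306, x_B = 0.694.
ΔS_mix = −R(n_A ln x_A + n_B ln x_B) = −8.314 × (1.98 ln 0.306 + 4.5 ln 0.694) = 33.2 J/K.

ΔS_mix = 33.2 J/K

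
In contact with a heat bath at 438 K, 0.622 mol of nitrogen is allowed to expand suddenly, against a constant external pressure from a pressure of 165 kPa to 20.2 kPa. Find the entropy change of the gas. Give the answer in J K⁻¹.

ΔS_gas = 10.9 J/K

Entropy is a state function, so ΔS_gas depends only on the end states.
For an isothermal ideal gas ΔS_gas = nR ln(P₁/P₂) = 0.622 × 8.314 × ln(165/20.2) = 10.9 J/K.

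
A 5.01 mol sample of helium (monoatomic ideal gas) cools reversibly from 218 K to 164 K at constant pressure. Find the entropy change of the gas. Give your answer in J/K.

At constant pressure, ΔS = nC_p ln(T₂/T₁) with C_p = 5R/2 = 20.79 J mol⁻¹ K⁻¹.
ΔS = 5.01 × 20.79 × ln(164/218) = -29.6 J/K.

ΔS = -29.6 J/K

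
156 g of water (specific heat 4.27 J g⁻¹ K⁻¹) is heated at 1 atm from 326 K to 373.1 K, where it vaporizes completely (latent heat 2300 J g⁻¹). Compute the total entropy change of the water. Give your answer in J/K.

ΔS = 1050 J/K

Warming step: ΔS₁ = m c ln(T_tr/T_i) = 156 × 4.27 × ln(373.1/326) = 89.89 J/K.
Phase change: ΔS₂ = +mL/T_tr = 156 × 2300 / 373.1 = 961.7 J/K.
ΔS_total = (89.89) + (961.7) = 1050 J/K.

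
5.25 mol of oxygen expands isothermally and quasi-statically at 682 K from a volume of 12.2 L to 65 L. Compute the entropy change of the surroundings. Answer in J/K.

ΔS_surr = -73 J/K

For an isothermal ideal gas ΔS_gas = nR ln(V₂/V₁) = 5.25 × 8.314 × ln(65/12.2) = 73 J/K.
The process is reversible, so ΔS_surr = −ΔS_gas = -73 J/K and ΔS_universe = 0.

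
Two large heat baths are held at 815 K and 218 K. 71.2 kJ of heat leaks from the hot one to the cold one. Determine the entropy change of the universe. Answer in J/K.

ΔS_hot = −Q/T_H = −71200/815 = -87.36 J/K and ΔS_cold = +Q/T_C = 71200/218 = 326.6 J/K.
ΔS_total = -87.36 + 326.6 = 239 J/K, positive as the second law requires.

ΔS_total = 239 J/K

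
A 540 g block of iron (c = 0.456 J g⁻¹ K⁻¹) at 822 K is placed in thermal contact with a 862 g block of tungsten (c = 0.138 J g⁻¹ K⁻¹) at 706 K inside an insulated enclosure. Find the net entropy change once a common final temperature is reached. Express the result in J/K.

ΔS_total = 0.911 J/K

Energy balance: T_f = (m₁c₁T₁ + m₂c₂T₂)/(m₁c₁ + m₂c₂) = 784.22 K.
ΔS₁ = m₁c₁ ln(T_f/T₁) = 246.24 × ln(784.22/822) = -11.587 J/K.
ΔS₂ = m₂c₂ ln(T_f/T₂) = 118.956 × ln(784.22/706) = 12.498 J/K.
ΔS_total = -11.587 + 12.498 = 0.911 J/K.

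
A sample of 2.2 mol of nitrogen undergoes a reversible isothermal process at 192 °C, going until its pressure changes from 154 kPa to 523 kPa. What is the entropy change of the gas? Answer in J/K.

For an isothermal ideal gas ΔS_gas = nR ln(P₁/P₂) = 2.2 × 8.314 × ln(154/523) = -22.4 J/K.

ΔS_gas = -22.4 J/K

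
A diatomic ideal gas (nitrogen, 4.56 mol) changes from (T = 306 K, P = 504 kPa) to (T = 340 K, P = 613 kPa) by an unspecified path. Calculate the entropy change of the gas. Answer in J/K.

ΔS = nC_p ln(T₂/T₁) − nR ln(P₂/P₁), with C_p = 7R/2 = 29.1 J mol⁻¹ K⁻¹ for a diatomic ideal gas.
ΔS = 4.56 × [29.1 × ln(340/306) − 8.314 × ln(613/504)] = 6.56 J/K.

ΔS = 6.56 J/K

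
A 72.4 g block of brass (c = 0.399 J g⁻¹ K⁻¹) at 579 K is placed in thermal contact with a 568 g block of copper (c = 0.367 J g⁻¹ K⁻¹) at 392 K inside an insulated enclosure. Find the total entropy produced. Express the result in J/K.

ΔS_total = 2.13 J/K

Energy balance: T_f = (m₁c₁T₁ + m₂c₂T₂)/(m₁c₁ + m₂c₂) = 414.76 K.
ΔS₁ = m₁c₁ ln(T_f/T₁) = 28.8876 × ln(414.76/579) = -9.637 J/K.
ΔS₂ = m₂c₂ ln(T_f/T₂) = 208.456 × ln(414.76/392) = 11.765 J/K.
ΔS_total = -9.637 + 11.765 = 2.13 J/K.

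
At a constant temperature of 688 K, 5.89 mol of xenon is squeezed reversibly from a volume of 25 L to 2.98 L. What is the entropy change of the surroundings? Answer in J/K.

ΔS_surr = 104 J/K

For an isothermal ideal gas ΔS_gas = nR ln(V₂/V₁) = 5.89 × 8.314 × ln(2.98/25) = -104 J/K.
The process is reversible, so ΔS_surr = −ΔS_gas = 104 J/K and ΔS_universe = 0.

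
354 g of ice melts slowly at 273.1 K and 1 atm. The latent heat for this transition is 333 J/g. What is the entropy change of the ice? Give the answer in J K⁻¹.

Heat absorbed by the substance: Q = mL = 354 × 333 = 117882 J.
At constant T, ΔS = Q_rev/T = 117882 / 273.1 = 432 J/K.

ΔS = 432 J/K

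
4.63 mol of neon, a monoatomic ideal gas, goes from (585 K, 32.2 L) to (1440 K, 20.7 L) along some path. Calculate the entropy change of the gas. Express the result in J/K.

ΔS = 35 J/K

Entropy is a state function: ΔS = nC_V ln(T₂/T₁) + nR ln(V₂/V₁), with C_V = 3R/2 = 12.47 J mol⁻¹ K⁻¹ for a monoatomic ideal gas.
ΔS = 4.63 × [12.47 × ln(1440/585) + 8.314 × ln(20.7/32.2)] = 35 J/K.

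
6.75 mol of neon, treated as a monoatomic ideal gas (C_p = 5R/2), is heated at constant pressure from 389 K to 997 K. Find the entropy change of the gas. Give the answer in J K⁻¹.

ΔS = 132 J/K

At constant pressure, ΔS = nC_p ln(T₂/T₁) with C_p = 5R/2 = 20.79 J mol⁻¹ K⁻¹.
ΔS = 6.75 × 20.79 × ln(997/389) = 132 J/K.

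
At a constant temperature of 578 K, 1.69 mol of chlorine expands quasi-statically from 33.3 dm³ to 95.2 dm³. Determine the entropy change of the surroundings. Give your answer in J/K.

ΔS_surr = -14.8 J/K

For an isothermal ideal gas ΔS_gas = nR ln(V₂/V₁) = 1.69 × 8.314 × ln(95.2/33.3) = 14.8 J/K.
The process is reversible, so ΔS_surr = −ΔS_gas = -14.8 J/K and ΔS_universe = 0.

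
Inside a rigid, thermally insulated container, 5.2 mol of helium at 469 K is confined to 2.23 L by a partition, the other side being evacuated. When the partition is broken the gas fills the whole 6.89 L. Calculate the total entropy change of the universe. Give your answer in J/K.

No heat is exchanged and no work is done, so the ideal-gas temperature stays constant.
Entropy is a state function; using a reversible isothermal path, ΔS_gas = nR ln(V₂/V₁) = 5.2 × 8.314 × ln(6.89/2.23) = 48.8 J/K.
The insulated surroundings exchange no heat, so ΔS_surr = 0 and ΔS_universe = ΔS_gas.

ΔS_universe = 48.8 J/K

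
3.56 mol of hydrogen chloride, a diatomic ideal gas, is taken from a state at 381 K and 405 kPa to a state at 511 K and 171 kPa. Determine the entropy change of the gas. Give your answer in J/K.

ΔS = 55.9 J/K

ΔS = nC_p ln(T₂/T₁) − nR ln(P₂/P₁), with C_p = 7R/2 = 29.1 J mol⁻¹ K⁻¹ for a diatomic ideal gas.
ΔS = 3.56 × [29.1 × ln(511/381) − 8.314 × ln(171/405)] = 55.9 J/K.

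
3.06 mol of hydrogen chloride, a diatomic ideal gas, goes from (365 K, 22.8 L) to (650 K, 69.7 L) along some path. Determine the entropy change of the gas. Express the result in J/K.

ΔS = 65.1 J/K

Entropy is a state function: ΔS = nC_V ln(T₂/T₁) + nR ln(V₂/V₁), with C_V = 5R/2 = 20.79 J mol⁻¹ K⁻¹ for a diatomic ideal gas.
ΔS = 3.06 × [20.79 × ln(650/365) + 8.314 × ln(69.7/22.8)] = 65.1 J/K.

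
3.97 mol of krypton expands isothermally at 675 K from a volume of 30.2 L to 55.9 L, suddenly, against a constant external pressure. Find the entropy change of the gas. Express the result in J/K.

ΔS_gas = 20.3 J/K

Entropy is a state function, so ΔS_gas depends only on the end states.
For an isothermal ideal gas ΔS_gas = nR ln(V₂/V₁) = 3.97 × 8.314 × ln(55.9/30.2) = 20.3 J/K.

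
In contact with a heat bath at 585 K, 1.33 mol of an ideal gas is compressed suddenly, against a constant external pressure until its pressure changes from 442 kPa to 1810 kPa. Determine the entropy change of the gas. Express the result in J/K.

ΔS_gas = -15.6 J/K

Entropy is a state function, so ΔS_gas depends only on the end states.
For an isothermal ideal gas ΔS_gas = nR ln(P₁/P₂) = 1.33 × 8.314 × ln(442/1810) = -15.6 J/K.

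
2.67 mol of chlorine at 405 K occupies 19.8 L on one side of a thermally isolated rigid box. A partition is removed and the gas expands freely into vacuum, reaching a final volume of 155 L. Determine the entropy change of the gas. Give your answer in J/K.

For an ideal gas in free expansion Q = 0 and W = 0, so T is unchanged.
Entropy is a state function; using a reversible isothermal path, ΔS_gas = nR ln(V₂/V₁) = 2.67 × 8.314 × ln(155/19.8) = 45.7 J/K.

ΔS_gas = 45.7 J/K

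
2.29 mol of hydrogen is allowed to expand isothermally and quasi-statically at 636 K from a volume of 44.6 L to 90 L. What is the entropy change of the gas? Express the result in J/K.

ΔS_gas = 13.4 J/K

For an isothermal ideal gas ΔS_gas = nR ln(V₂/V₁) = 2.29 × 8.314 × ln(90/44.6) = 13.4 J/K.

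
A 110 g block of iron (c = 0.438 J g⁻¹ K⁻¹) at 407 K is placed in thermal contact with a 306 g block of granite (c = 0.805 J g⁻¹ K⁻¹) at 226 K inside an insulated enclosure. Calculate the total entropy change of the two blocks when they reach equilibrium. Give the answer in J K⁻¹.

ΔS_total = 7.92 J/K

Energy balance: T_f = (m₁c₁T₁ + m₂c₂T₂)/(m₁c₁ + m₂c₂) = 255.61 K.
ΔS₁ = m₁c₁ ln(T_f/T₁) = 48.18 × ln(255.61/407) = -22.41 J/K.
ΔS₂ = m₂c₂ ln(T_f/T₂) = 246.33 × ln(255.61/226) = 30.33 J/K.
ΔS_total = -22.41 + 30.33 = 7.92 J/K.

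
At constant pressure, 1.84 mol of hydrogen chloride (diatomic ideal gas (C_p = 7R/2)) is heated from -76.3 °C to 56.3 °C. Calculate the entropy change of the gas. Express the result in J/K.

In kelvin: T₁ = 196.85 K, T₂ = 329.45 K. At constant pressure, ΔS = nC_p ln(T₂/T₁) with C_p = 7R/2 = 29.1 J mol⁻¹ K⁻¹.
ΔS = 1.84 × 29.1 × ln(329.45/196.85) = 27.6 J/K.

ΔS = 27.6 J/K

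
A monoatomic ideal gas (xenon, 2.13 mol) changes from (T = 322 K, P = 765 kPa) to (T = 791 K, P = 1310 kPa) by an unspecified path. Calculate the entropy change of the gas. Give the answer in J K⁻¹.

ΔS = 30.3 J/K

ΔS = nC_p ln(T₂/T₁) − nR ln(P₂/P₁), with C_p = 5R/2 = 20.79 J mol⁻¹ K⁻¹ for a monoatomic ideal gas.
ΔS = 2.13 × [20.79 × ln(791/322) − 8.314 × ln(1310/765)] = 30.3 J/K.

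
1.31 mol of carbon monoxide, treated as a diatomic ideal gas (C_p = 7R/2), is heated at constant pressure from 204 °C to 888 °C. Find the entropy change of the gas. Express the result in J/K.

In kelvin: T₁ = 477.15 K, T₂ = 1161.15 K. At constant pressure, ΔS = nC_p ln(T₂/T₁) with C_p = 7R/2 = 29.1 J mol⁻¹ K⁻¹.
ΔS = 1.31 × 29.1 × ln(1161.15/477.15) = 33.9 J/K.

ΔS = 33.9 J/K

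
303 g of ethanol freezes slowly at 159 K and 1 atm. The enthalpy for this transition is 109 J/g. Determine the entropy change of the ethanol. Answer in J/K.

ΔS = -208 J/K

Heat released by the substance: Q = −mL = −303 × 109 = −33027 J.
At constant T, ΔS = Q_rev/T = −33027 / 159 = -208 J/K.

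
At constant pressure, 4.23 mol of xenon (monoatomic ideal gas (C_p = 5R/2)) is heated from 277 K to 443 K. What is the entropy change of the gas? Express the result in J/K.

ΔS = 41.3 J/K

At constant pressure, ΔS = nC_p ln(T₂/T₁) with C_p = 5R/2 = 20.79 J mol⁻¹ K⁻¹.
ΔS = 4.23 × 20.79 × ln(443/277) = 41.3 J/K.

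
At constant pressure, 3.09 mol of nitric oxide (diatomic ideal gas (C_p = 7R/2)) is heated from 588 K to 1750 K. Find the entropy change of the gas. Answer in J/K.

At constant pressure, ΔS = nC_p ln(T₂/T₁) with C_p = 7R/2 = 29.1 J mol⁻¹ K⁻¹.
ΔS = 3.09 × 29.1 × ln(1750/588) = 98.1 J/K.

ΔS = 98.1 J/K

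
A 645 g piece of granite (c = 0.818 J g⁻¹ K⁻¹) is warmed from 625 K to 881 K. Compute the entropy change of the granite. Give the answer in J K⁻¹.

ΔS = ∫dQ_rev/T = m c ln(T₂/T₁) = 645 × 0.818 × ln(881/625) = 181 J/K.

ΔS = 181 J/K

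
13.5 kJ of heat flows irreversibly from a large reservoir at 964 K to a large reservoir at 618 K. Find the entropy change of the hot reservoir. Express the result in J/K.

The hot reservoir loses heat Q, so ΔS_hot = −Q/T_H = −13500/964 = -14 J/K.

ΔS_hot = -14 J/K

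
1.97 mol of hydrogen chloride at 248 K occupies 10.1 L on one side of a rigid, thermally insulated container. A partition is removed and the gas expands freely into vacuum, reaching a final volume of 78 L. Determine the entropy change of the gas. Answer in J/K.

ΔS_gas = 33.5 J/K

For an ideal gas in free expansion Q = 0 and W = 0, so T is unchanged.
Entropy is a state function; using a reversible isothermal path, ΔS_gas = nR ln(V₂/V₁) = 1.97 × 8.314 × ln(78/10.1) = 33.5 J/K.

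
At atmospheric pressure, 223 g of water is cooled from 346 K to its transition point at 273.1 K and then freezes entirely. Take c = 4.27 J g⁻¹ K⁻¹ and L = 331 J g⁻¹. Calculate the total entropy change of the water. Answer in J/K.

ΔS = -496 J/K

Cooling step: ΔS₁ = m c ln(T_tr/T_i) = 223 × 4.27 × ln(273.1/346) = -225.3 J/K.
Phase change: ΔS₂ = −mL/T_tr = −223 × 331 / 273.1 = -270.3 J/K.
ΔS_total = (-225.3) + (-270.3) = -496 J/K.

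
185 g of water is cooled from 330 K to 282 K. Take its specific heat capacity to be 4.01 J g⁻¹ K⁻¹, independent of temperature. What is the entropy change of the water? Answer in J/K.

ΔS = ∫dQ_rev/T = m c ln(T₂/T₁) = 185 × 4.01 × ln(282/330) = -117 J/K.

ΔS = -117 J/K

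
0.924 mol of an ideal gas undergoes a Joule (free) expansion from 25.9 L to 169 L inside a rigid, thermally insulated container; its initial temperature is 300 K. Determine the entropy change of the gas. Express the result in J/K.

ΔS_gas = 14.4 J/K

No heat is exchanged and no work is done, so the ideal-gas temperature stays constant.
Entropy is a state function; using a reversible isothermal path, ΔS_gas = nR ln(V₂/V₁) = 0.924 × 8.314 × ln(169/25.9) = 14.4 J/K.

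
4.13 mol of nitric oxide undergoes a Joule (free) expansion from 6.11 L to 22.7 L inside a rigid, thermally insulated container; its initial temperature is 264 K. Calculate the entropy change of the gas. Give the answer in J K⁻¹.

For an ideal gas in free expansion Q = 0 and W = 0, so T is unchanged.
Entropy is a state function; using a reversible isothermal path, ΔS_gas = nR ln(V₂/V₁) = 4.13 × 8.314 × ln(22.7/6.11) = 45.1 J/K.

ΔS_gas = 45.1 J/K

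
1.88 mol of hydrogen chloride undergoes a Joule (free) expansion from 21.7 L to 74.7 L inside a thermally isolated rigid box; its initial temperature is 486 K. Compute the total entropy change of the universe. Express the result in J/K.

No heat is exchanged and no work is done, so the ideal-gas temperature stays constant.
Entropy is a state function; using a reversible isothermal path, ΔS_gas = nR ln(V₂/V₁) = 1.88 × 8.314 × ln(74.7/21.7) = 19.3 J/K.
The insulated surroundings exchange no heat, so ΔS_surr = 0 and ΔS_universe = ΔS_gas.

ΔS_universe = 19.3 J/K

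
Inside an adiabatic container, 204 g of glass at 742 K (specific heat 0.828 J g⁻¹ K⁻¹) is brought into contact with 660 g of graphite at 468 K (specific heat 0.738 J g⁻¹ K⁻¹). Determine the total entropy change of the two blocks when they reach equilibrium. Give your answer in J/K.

Energy balance: T_f = (m₁c₁T₁ + m₂c₂T₂)/(m₁c₁ + m₂c₂) = 538.55 K.
ΔS₁ = m₁c₁ ln(T_f/T₁) = 168.912 × ln(538.55/742) = -54.13 J/K.
ΔS₂ = m₂c₂ ln(T_f/T₂) = 487.08 × ln(538.55/468) = 68.39 J/K.
ΔS_total = -54.13 + 68.39 = 14.3 J/K.

ΔS_total = 14.3 J/K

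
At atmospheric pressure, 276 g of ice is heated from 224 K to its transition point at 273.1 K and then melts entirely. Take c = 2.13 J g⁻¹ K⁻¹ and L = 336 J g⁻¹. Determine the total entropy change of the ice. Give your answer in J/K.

Warming step: ΔS₁ = m c ln(T_tr/T_i) = 276 × 2.13 × ln(273.1/224) = 116.5 J/K.
Phase change: ΔS₂ = +mL/T_tr = 276 × 336 / 273.1 = 339.6 J/K.
ΔS_total = (116.5) + (339.6) = 456 J/K.

ΔS = 456 J/K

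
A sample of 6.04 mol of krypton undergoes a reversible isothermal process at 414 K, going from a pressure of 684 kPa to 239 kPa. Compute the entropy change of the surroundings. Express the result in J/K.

For an isothermal ideal gas ΔS_gas = nR ln(P₁/P₂) = 6.04 × 8.314 × ln(684/239) = 52.8 J/K.
The process is reversible, so ΔS_surr = −ΔS_gas = -52.8 J/K and ΔS_universe = 0.

ΔS_surr = -52.8 J/K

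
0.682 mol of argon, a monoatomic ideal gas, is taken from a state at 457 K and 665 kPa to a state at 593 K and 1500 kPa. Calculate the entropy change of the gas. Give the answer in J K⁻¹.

ΔS = -0.919 J/K

ΔS = nC_p ln(T₂/T₁) − nR ln(P₂/P₁), with C_p = 5R/2 = 20.79 J mol⁻¹ K⁻¹ for a monoatomic ideal gas.
ΔS = 0.682 × [20.79 × ln(593/457) − 8.314 × ln(1500/665)] = -0.919 J/K.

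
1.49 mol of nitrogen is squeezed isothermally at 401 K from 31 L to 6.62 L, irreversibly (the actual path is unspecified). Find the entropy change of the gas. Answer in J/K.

Entropy is a state function, so ΔS_gas depends only on the end states.
For an isothermal ideal gas ΔS_gas = nR ln(V₂/V₁) = 1.49 × 8.314 × ln(6.62/31) = -19.1 J/K.

ΔS_gas = -19.1 J/K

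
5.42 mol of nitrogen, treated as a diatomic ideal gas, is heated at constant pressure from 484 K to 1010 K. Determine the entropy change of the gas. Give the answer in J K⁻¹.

ΔS = 116 J/K

At constant pressure, ΔS = nC_p ln(T₂/T₁) with C_p = 7R/2 = 29.1 J mol⁻¹ K⁻¹.
ΔS = 5.42 × 29.1 × ln(1010/484) = 116 J/K.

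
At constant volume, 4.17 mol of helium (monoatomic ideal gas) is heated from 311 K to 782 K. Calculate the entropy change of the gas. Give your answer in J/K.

At constant volume, ΔS = nC_V ln(T₂/T₁) with C_V = 3R/2 = 12.47 J mol⁻¹ K⁻¹.
ΔS = 4.17 × 12.47 × ln(782/311) = 48 J/K.

ΔS = 48 J/K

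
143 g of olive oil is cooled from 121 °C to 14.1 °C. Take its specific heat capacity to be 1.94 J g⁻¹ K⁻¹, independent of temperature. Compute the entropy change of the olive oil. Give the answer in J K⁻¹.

ΔS = -87.8 J/K

In kelvin: T₁ = 394.15 K, T₂ = 287.25 K. ΔS = ∫dQ_rev/T = m c ln(T₂/T₁) = 143 × 1.94 × ln(287.25/394.15) = -87.8 J/K.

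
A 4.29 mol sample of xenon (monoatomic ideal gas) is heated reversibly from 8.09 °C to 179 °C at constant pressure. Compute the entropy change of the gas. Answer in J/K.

In kelvin: T₁ = 281.24 K, T₂ = 452.15 K. At constant pressure, ΔS = nC_p ln(T₂/T₁) with C_p = 5R/2 = 20.79 J mol⁻¹ K⁻¹.
ΔS = 4.29 × 20.79 × ln(452.15/281.24) = 42.3 J/K.

ΔS = 42.3 J/K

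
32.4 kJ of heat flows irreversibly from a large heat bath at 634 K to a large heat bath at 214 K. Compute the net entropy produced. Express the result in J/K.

ΔS_hot = −Q/T_H = −32400/634 = -51.1 J/K and ΔS_cold = +Q/T_C = 32400/214 = 151.4 J/K.
ΔS_total = -51.1 + 151.4 = 100 J/K, positive as the second law requires.

ΔS_total = 100 J/K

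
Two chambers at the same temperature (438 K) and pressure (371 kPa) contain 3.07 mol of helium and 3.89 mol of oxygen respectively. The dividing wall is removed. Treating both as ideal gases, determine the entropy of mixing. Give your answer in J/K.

Mole fractions: x_A = 3.07/6.96 = 0.441, x_B = 0.559.
ΔS_mix = −R(n_A ln x_A + n_B ln x_B) = −8.314 × (3.07 ln 0.441 + 3.89 ln 0.559) = 39.7 J/K.

ΔS_mix = 39.7 J/K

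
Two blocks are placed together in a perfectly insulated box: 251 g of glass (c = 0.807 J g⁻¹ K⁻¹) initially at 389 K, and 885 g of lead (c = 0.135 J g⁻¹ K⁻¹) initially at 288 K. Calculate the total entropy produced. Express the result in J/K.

ΔS_total = 3.3 J/K

Energy balance: T_f = (m₁c₁T₁ + m₂c₂T₂)/(m₁c₁ + m₂c₂) = 351.53 K.
ΔS₁ = m₁c₁ ln(T_f/T₁) = 202.557 × ln(351.53/389) = -20.52 J/K.
ΔS₂ = m₂c₂ ln(T_f/T₂) = 119.475 × ln(351.53/288) = 23.82 J/K.
ΔS_total = -20.52 + 23.82 = 3.3 J/K.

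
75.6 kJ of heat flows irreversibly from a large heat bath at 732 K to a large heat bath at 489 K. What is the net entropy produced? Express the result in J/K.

ΔS_hot = −Q/T_H = −75600/732 = -103.3 J/K and ΔS_cold = +Q/T_C = 75600/489 = 154.6 J/K.
ΔS_total = -103.3 + 154.6 = 51.3 J/K, positive as the second law requires.

ΔS_total = 51.3 J/K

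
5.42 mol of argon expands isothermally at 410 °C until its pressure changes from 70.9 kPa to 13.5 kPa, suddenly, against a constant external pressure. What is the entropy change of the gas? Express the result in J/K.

Entropy is a state function, so ΔS_gas depends only on the end states.
For an isothermal ideal gas ΔS_gas = nR ln(P₁/P₂) = 5.42 × 8.314 × ln(70.9/13.5) = 74.7 J/K.

ΔS_gas = 74.7 J/K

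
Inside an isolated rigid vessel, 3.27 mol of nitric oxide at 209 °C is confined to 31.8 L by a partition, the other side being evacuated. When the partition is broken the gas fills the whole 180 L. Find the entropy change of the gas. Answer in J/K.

No heat is exchanged and no work is done, so the ideal-gas temperature stays constant.
Entropy is a state function; using a reversible isothermal path, ΔS_gas = nR ln(V₂/V₁) = 3.27 × 8.314 × ln(180/31.8) = 47.1 J/K.

ΔS_gas = 47.1 J/K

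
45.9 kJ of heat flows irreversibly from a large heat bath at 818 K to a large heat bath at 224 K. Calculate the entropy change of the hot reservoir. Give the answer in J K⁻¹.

ΔS_hot = -56.1 J/K

The hot reservoir loses heat Q, so ΔS_hot = −Q/T_H = −45900/818 = -56.1 J/K.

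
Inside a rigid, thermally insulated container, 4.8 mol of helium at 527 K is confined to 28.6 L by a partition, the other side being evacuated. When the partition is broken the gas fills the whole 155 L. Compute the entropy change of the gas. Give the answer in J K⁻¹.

For an ideal gas in free expansion Q = 0 and W = 0, so T is unchanged.
Entropy is a state function; using a reversible isothermal path, ΔS_gas = nR ln(V₂/V₁) = 4.8 × 8.314 × ln(155/28.6) = 67.4 J/K.

ΔS_gas = 67.4 J/K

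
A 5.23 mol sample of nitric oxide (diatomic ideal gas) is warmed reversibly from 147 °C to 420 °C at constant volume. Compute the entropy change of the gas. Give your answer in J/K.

In kelvin: T₁ = 420.15 K, T₂ = 693.15 K. At constant volume, ΔS = nC_V ln(T₂/T₁) with C_V = 5R/2 = 20.79 J mol⁻¹ K⁻¹.
ΔS = 5.23 × 20.79 × ln(693.15/420.15) = 54.4 J/K.

ΔS = 54.4 J/K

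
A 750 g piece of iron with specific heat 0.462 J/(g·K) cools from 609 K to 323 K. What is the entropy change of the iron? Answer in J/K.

ΔS = ∫dQ_rev/T = m c ln(T₂/T₁) = 750 × 0.462 × ln(323/609) = -220 J/K.

ΔS = -220 J/K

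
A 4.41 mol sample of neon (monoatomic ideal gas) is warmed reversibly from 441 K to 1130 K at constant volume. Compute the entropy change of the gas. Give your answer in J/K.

At constant volume, ΔS = nC_V ln(T₂/T₁) with C_V = 3R/2 = 12.47 J mol⁻¹ K⁻¹.
ΔS = 4.41 × 12.47 × ln(1130/441) = 51.7 J/K.

ΔS = 51.7 J/K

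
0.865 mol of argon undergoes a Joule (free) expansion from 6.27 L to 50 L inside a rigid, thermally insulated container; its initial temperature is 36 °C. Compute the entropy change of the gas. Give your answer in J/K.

For an ideal gas in free expansion Q = 0 and W = 0, so T is unchanged.
Entropy is a state function; using a reversible isothermal path, ΔS_gas = nR ln(V₂/V₁) = 0.865 × 8.314 × ln(50/6.27) = 14.9 J/K.

ΔS_gas = 14.9 J/K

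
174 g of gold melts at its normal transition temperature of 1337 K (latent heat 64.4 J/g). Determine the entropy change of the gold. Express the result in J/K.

Heat absorbed by the substance: Q = mL = 174 × 64.4 = 11205.6 J.
At constant T, ΔS = Q_rev/T = 11205.6 / 1337 = 8.38 J/K.

ΔS = 8.38 J/K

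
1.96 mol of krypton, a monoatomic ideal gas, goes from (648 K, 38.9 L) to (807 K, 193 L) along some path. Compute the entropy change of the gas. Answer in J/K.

ΔS = 31.5 J/K

Entropy is a state function: ΔS = nC_V ln(T₂/T₁) + nR ln(V₂/V₁), with C_V = 3R/2 = 12.47 J mol⁻¹ K⁻¹ for a monoatomic ideal gas.
ΔS = 1.96 × [12.47 × ln(807/648) + 8.314 × ln(193/38.9)] = 31.5 J/K.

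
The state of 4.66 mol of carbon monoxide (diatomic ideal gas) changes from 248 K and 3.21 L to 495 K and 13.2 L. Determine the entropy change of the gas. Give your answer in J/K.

Entropy is a state function: ΔS = nC_V ln(T₂/T₁) + nR ln(V₂/V₁), with C_V = 5R/2 = 20.79 J mol⁻¹ K⁻¹ for a diatomic ideal gas.
ΔS = 4.66 × [20.79 × ln(495/248) + 8.314 × ln(13.2/3.21)] = 122 J/K.

ΔS = 122 J/K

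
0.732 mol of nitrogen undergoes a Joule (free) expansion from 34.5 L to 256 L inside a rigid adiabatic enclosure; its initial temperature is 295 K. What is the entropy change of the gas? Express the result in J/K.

ΔS_gas = 12.2 J/K

For an ideal gas in free expansion Q = 0 and W = 0, so T is unchanged.
Entropy is a state function; using a reversible isothermal path, ΔS_gas = nR ln(V₂/V₁) = 0.732 × 8.314 × ln(256/34.5) = 12.2 J/K.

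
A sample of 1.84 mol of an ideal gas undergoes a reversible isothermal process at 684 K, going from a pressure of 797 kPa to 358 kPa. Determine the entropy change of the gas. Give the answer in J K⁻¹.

ΔS_gas = 12.2 J/K

For an isothermal ideal gas ΔS_gas = nR ln(P₁/P₂) = 1.84 × 8.314 × ln(797/358) = 12.2 J/K.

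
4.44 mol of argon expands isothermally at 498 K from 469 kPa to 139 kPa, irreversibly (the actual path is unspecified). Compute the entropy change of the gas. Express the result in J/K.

ΔS_gas = 44.9 J/K

Entropy is a state function, so ΔS_gas depends only on the end states.
For an isothermal ideal gas ΔS_gas = nR ln(P₁/P₂) = 4.44 × 8.314 × ln(469/139) = 44.9 J/K.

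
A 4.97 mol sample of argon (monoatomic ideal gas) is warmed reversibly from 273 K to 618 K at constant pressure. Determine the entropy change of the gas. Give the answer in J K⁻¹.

ΔS = 84.4 J/K

At constant pressure, ΔS = nC_p ln(T₂/T₁) with C_p = 5R/2 = 20.79 J mol⁻¹ K⁻¹.
ΔS = 4.97 × 20.79 × ln(618/273) = 84.4 J/K.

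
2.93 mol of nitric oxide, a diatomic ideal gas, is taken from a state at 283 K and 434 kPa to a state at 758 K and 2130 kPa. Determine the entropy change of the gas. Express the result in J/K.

ΔS = 45.2 J/K

ΔS = nC_p ln(T₂/T₁) − nR ln(P₂/P₁), with C_p = 7R/2 = 29.1 J mol⁻¹ K⁻¹ for a diatomic ideal gas.
ΔS = 2.93 × [29.1 × ln(758/283) − 8.314 × ln(2130/434)] = 45.2 J/K.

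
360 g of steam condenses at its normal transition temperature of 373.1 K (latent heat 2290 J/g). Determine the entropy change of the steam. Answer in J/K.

Heat released by the substance: Q = −mL = −360 × 2290 = −824400 J.
At constant T, ΔS = Q_rev/T = −824400 / 373.1 = -2210 J/K.

ΔS = -2210 J/K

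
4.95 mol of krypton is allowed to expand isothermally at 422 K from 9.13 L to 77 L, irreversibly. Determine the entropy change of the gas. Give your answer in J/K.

ΔS_gas = 87.8 J/K

Entropy is a state function, so ΔS_gas depends only on the end states.
For an isothermal ideal gas ΔS_gas = nR ln(V₂/V₁) = 4.95 × 8.314 × ln(77/9.13) = 87.8 J/K.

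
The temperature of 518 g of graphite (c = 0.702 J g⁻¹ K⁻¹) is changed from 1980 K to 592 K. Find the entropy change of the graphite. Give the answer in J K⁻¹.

ΔS = ∫dQ_rev/T = m c ln(T₂/T₁) = 518 × 0.702 × ln(592/1980) = -439 J/K.

ΔS = -439 J/K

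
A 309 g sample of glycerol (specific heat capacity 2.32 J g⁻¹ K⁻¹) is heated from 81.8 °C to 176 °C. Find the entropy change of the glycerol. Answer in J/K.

In kelvin: T₁ = 354.95 K, T₂ = 449.15 K. ΔS = ∫dQ_rev/T = m c ln(T₂/T₁) = 309 × 2.32 × ln(449.15/354.95) = 169 J/K.

ΔS = 169 J/K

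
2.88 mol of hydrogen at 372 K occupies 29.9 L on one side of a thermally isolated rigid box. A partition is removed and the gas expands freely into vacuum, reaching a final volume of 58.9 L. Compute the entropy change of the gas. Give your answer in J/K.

No heat is exchanged and no work is done, so the ideal-gas temperature stays constant.
Entropy is a state function; using a reversible isothermal path, ΔS_gas = nR ln(V₂/V₁) = 2.88 × 8.314 × ln(58.9/29.9) = 16.2 J/K.

ΔS_gas = 16.2 J/K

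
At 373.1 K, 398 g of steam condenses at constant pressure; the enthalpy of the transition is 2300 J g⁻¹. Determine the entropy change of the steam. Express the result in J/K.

ΔS = -2450 J/K

Heat released by the substance: Q = −mL = −398 × 2300 = −915400 J.
At constant T, ΔS = Q_rev/T = −915400 / 373.1 = -2450 J/K.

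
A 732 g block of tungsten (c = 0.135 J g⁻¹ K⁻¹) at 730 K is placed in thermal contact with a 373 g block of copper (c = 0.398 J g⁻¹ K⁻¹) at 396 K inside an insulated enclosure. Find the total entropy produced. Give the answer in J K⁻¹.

ΔS_total = 11.4 J/K

Energy balance: T_f = (m₁c₁T₁ + m₂c₂T₂)/(m₁c₁ + m₂c₂) = 529.48 K.
ΔS₁ = m₁c₁ ln(T_f/T₁) = 98.82 × ln(529.48/730) = -31.74 J/K.
ΔS₂ = m₂c₂ ln(T_f/T₂) = 148.454 × ln(529.48/396) = 43.12 J/K.
ΔS_total = -31.74 + 43.12 = 11.4 J/K.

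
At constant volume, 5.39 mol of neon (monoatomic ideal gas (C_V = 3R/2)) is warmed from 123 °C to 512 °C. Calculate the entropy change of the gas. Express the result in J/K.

ΔS = 46 J/K

In kelvin: T₁ = 396.15 K, T₂ = 785.15 K. At constant volume, ΔS = nC_V ln(T₂/T₁) with C_V = 3R/2 = 12.47 J mol⁻¹ K⁻¹.
ΔS = 5.39 × 12.47 × ln(785.15/396.15) = 46 J/K.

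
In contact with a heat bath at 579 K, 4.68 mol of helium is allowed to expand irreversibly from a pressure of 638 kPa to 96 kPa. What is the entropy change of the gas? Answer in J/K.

ΔS_gas = 73.7 J/K

Entropy is a state function, so ΔS_gas depends only on the end states.
For an isothermal ideal gas ΔS_gas = nR ln(P₁/P₂) = 4.68 × 8.314 × ln(638/96) = 73.7 J/K.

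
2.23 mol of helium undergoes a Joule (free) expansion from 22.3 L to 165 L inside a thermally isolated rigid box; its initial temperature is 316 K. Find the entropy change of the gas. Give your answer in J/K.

No heat is exchanged and no work is done, so the ideal-gas temperature stays constant.
Entropy is a state function; using a reversible isothermal path, ΔS_gas = nR ln(V₂/V₁) = 2.23 × 8.314 × ln(165/22.3) = 37.1 J/K.

ΔS_gas = 37.1 J/K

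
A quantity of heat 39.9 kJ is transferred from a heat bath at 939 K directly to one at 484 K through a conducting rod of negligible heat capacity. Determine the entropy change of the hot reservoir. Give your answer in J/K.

The hot reservoir loses heat Q, so ΔS_hot = −Q/T_H = −39900/939 = -42.5 J/K.

ΔS_hot = -42.5 J/K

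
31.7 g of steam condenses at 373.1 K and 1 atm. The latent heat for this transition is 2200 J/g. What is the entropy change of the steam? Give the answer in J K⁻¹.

Heat released by the substance: Q = −mL = −31.7 × 2200 = −69740 J.
At constant T, ΔS = Q_rev/T = −69740 / 373.1 = -187 J/K.

ΔS = -187 J/K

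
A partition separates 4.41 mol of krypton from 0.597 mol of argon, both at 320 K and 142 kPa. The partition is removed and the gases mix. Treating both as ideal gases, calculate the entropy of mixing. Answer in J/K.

Mole fractions: x_A = 4.41/5.01 = 0.881, x_B = 0.119.
ΔS_mix = −R(n_A ln x_A + n_B ln x_B) = −8.314 × (4.41 ln 0.881 + 0.597 ln 0.119) = 15.2 J/K.

ΔS_mix = 15.2 J/K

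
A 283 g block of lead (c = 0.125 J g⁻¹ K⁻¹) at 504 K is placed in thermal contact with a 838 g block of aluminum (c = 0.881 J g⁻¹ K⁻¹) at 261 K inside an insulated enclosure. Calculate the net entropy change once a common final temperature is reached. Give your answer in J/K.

Energy balance: T_f = (m₁c₁T₁ + m₂c₂T₂)/(m₁c₁ + m₂c₂) = 272.11 K.
ΔS₁ = m₁c₁ ln(T_f/T₁) = 35.375 × ln(272.11/504) = -21.8039 J/K.
ΔS₂ = m₂c₂ ln(T_f/T₂) = 738.278 × ln(272.11/261) = 30.7788 J/K.
ΔS_total = -21.8039 + 30.7788 = 8.97 J/K.

ΔS_total = 8.97 J/K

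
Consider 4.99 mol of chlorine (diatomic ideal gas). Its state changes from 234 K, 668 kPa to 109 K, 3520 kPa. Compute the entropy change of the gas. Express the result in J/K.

ΔS = nC_p ln(T₂/T₁) − nR ln(P₂/P₁), with C_p = 7R/2 = 29.1 J mol⁻¹ K⁻¹ for a diatomic ideal gas.
ΔS = 4.99 × [29.1 × ln(109/234) − 8.314 × ln(3520/668)] = -180 J/K.

ΔS = -180 J/K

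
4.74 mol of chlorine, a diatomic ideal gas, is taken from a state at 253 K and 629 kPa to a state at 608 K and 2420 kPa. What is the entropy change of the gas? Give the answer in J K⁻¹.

ΔS = nC_p ln(T₂/T₁) − nR ln(P₂/P₁), with C_p = 7R/2 = 29.1 J mol⁻¹ K⁻¹ for a diatomic ideal gas.
ΔS = 4.74 × [29.1 × ln(608/253) − 8.314 × ln(2420/629)] = 67.8 J/K.

ΔS = 67.8 J/K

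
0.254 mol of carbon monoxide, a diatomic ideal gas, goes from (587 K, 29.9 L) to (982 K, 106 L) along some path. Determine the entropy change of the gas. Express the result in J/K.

Entropy is a state function: ΔS = nC_V ln(T₂/T₁) + nR ln(V₂/V₁), with C_V = 5R/2 = 20.79 J mol⁻¹ K⁻¹ for a diatomic ideal gas.
ΔS = 0.254 × [20.79 × ln(982/587) + 8.314 × ln(106/29.9)] = 5.39 J/K.

ΔS = 5.39 J/K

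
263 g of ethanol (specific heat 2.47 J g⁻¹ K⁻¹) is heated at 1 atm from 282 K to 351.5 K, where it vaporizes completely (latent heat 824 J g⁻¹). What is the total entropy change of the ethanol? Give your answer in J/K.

Warming step: ΔS₁ = m c ln(T_tr/T_i) = 263 × 2.47 × ln(351.5/282) = 143.1 J/K.
Phase change: ΔS₂ = +mL/T_tr = 263 × 824 / 351.5 = 616.5 J/K.
ΔS_total = (143.1) + (616.5) = 760 J/K.

ΔS = 760 J/K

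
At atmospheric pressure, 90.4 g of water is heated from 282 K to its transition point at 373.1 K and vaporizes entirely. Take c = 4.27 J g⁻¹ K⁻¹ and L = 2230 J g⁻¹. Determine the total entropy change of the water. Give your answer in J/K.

ΔS = 648 J/K

Warming step: ΔS₁ = m c ln(T_tr/T_i) = 90.4 × 4.27 × ln(373.1/282) = 108.1 J/K.
Phase change: ΔS₂ = +mL/T_tr = 90.4 × 2230 / 373.1 = 540.3 J/K.
ΔS_total = (108.1) + (540.3) = 648 J/K.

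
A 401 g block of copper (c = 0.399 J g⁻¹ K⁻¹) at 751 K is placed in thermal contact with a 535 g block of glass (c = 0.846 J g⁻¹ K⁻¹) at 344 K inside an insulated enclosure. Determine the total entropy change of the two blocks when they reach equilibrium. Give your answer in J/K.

ΔS_total = 40 J/K

Energy balance: T_f = (m₁c₁T₁ + m₂c₂T₂)/(m₁c₁ + m₂c₂) = 450.3 K.
ΔS₁ = m₁c₁ ln(T_f/T₁) = 159.999 × ln(450.3/751) = -81.839 J/K.
ΔS₂ = m₂c₂ ln(T_f/T₂) = 452.61 × ln(450.3/344) = 121.87 J/K.
ΔS_total = -81.839 + 121.87 = 40 J/K.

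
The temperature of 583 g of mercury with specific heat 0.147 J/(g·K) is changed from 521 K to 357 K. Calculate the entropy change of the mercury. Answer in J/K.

ΔS = -32.4 J/K

ΔS = ∫dQ_rev/T = m c ln(T₂/T₁) = 583 × 0.147 × ln(357/521) = -32.4 J/K.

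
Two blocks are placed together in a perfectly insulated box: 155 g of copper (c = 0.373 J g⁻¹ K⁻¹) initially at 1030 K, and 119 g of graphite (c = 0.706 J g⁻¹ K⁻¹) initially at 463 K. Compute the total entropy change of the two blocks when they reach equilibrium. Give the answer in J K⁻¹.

Energy balance: T_f = (m₁c₁T₁ + m₂c₂T₂)/(m₁c₁ + m₂c₂) = 694.13 K.
ΔS₁ = m₁c₁ ln(T_f/T₁) = 57.815 × ln(694.13/1030) = -22.82 J/K.
ΔS₂ = m₂c₂ ln(T_f/T₂) = 84.014 × ln(694.13/463) = 34.02 J/K.
ΔS_total = -22.82 + 34.02 = 11.2 J/K.

ΔS_total = 11.2 J/K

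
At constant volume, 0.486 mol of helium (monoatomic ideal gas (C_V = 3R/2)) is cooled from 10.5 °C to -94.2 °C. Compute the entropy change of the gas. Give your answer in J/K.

In kelvin: T₁ = 283.65 K, T₂ = 178.95 K. At constant volume, ΔS = nC_V ln(T₂/T₁) with C_V = 3R/2 = 12.47 J mol⁻¹ K⁻¹.
ΔS = 0.486 × 12.47 × ln(178.95/283.65) = -2.79 J/K.

ΔS = -2.79 J/K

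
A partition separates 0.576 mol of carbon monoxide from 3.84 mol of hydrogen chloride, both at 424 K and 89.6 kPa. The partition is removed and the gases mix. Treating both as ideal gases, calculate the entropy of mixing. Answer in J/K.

ΔS_mix = 14.2 J/K

Mole fractions: x_A = 0.576/4.42 = 0.13, x_B = 0.87.
ΔS_mix = −R(n_A ln x_A + n_B ln x_B) = −8.314 × (0.576 ln 0.13 + 3.84 ln 0.87) = 14.2 J/K.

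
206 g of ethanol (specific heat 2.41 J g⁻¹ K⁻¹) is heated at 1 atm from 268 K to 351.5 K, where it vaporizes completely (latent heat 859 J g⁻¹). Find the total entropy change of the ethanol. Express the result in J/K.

ΔS = 638 J/K

Warming step: ΔS₁ = m c ln(T_tr/T_i) = 206 × 2.41 × ln(351.5/268) = 134.7 J/K.
Phase change: ΔS₂ = +mL/T_tr = 206 × 859 / 351.5 = 503.4 J/K.
ΔS_total = (134.7) + (503.4) = 638 J/K.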